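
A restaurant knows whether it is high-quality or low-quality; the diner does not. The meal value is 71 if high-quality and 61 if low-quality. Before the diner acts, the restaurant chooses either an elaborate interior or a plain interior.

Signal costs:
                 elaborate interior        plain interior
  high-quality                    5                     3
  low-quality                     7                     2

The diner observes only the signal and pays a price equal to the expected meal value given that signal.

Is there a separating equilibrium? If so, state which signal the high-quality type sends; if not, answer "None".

Try high-quality → elaborate interior, low-quality → plain interior:
  If types separate, elaborate interior earns payment 71 and plain interior earns 61.
  High-quality: elaborate interior gives 71 − 5 = 66; plain interior gives 61 − 3 = 58. No deviation. ✓
  Low-quality: plain interior gives 61 − 2 = 59; elaborate interior gives 71 − 7 = 64. Would deviate. ✗
Try high-quality → plain interior, low-quality → elaborate interior:
  If types separate, plain interior earns payment 71 and elaborate interior earns 61.
  High-quality: plain interior gives 71 − 3 = 68; elaborate interior gives 61 − 5 = 56. No deviation. ✓
  Low-quality: elaborate interior gives 61 − 7 = 54; plain interior gives 71 − 2 = 69. Would deviate. ✗
Neither assignment is incentive-compatible.

None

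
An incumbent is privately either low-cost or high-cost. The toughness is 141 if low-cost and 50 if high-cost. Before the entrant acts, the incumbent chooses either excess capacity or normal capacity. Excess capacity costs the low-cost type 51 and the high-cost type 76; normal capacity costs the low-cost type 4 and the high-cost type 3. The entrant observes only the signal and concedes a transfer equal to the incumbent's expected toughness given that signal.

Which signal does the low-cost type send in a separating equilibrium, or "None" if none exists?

Try low-cost → excess capacity, high-cost → normal capacity:
  Under separation the entrant infers type exactly: excess capacity → low-cost (pays 141), normal capacity → high-cost (pays 50).
  Low-cost: excess capacity gives 141 − 51 = 90; normal capacity gives 50 − 4 = 46. No deviation. ✓
  High-cost: normal capacity gives 50 − 3 = 47; excess capacity gives 141 − 76 = 65. Would deviate. ✗
Try low-cost → normal capacity, high-cost → excess capacity:
  Under separation the entrant infers type exactly: normal capacity → low-cost (pays 141), excess capacity → high-cost (pays 50).
  Low-cost: normal capacity gives 141 − 4 = 137; excess capacity gives 50 − 51 = -1. No deviation. ✓
  High-cost: excess capacity gives 50 − 76 = -26; normal capacity gives 141 − 3 = 138. Would deviate. ✗
Neither assignment is incentive-compatible.

None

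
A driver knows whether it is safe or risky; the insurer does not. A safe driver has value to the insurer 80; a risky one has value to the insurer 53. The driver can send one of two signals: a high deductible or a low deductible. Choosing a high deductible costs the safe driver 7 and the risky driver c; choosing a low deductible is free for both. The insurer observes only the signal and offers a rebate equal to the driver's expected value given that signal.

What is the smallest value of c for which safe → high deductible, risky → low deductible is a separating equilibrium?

27

Under separation: high deductible → safe (pays 80); low deductible → risky (pays 53).
Safe: 80 − 7 = 73 ≥ 53 − 0 = 53. Holds regardless of c. ✓
Risky: 53 − 0 ≥ 80 − c, so c ≥ 80 − 53 = 27.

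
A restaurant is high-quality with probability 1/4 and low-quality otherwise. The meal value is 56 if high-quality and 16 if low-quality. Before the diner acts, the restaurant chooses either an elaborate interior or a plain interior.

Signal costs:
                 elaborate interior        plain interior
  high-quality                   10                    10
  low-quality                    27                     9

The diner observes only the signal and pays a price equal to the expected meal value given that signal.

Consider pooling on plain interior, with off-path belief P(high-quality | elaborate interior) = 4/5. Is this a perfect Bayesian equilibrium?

No

At the pooled signal (plain interior) the diner holds the prior 1/4 and pays 1/4·56 + 3/4·16 = 26. Off-path (elaborate interior) belief 4/5 gives 4/5·56 + 1/5·16 = 48.
High-quality: plain interior gives 26 − 10 = 16; elaborate interior gives 48 − 10 = 38. Deviates. ✗
Low-quality: plain interior gives 26 − 9 = 17; elaborate interior gives 48 − 27 = 21. Deviates. ✗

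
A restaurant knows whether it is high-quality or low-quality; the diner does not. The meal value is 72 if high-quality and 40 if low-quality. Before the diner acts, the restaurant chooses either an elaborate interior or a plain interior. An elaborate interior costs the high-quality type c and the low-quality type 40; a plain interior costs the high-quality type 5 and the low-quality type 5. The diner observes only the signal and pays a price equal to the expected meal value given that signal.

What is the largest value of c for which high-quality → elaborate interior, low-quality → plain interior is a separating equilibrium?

Under separation: elaborate interior → high-quality (pays 72); plain interior → low-quality (pays 40).
Low-quality: 40 − 5 = 35 ≥ 72 − 40 = 32. Holds regardless of c. ✓
High-quality: 72 − c ≥ 40 − 5, so c ≤ 72 − 35 = 37.

37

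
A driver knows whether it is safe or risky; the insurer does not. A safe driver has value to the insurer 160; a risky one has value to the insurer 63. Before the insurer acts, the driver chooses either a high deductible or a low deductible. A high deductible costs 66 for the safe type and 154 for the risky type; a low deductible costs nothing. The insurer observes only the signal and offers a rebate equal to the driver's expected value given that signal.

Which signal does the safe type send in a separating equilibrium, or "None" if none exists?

high deductible

Try safe → high deductible, risky → low deductible:
  Under separation the insurer infers type exactly: high deductible → safe (pays 160), low deductible → risky (pays 63).
  Safe: high deductible gives 160 − 66 = 94; low deductible gives 63 − 0 = 63. No deviation. ✓
  Risky: low deductible gives 63 − 0 = 63; high deductible gives 160 − 154 = 6. No deviation. ✓
Both hold — the safe type sends high deductible.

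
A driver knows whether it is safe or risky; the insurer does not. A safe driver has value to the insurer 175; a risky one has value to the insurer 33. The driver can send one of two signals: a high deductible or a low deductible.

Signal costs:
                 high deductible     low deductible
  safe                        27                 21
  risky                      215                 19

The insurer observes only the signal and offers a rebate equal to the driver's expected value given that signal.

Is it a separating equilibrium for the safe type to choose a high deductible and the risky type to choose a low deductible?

If types separate, high deductible earns payment 175 and low deductible earns 33.
Safe: high deductible gives 175 − 27 = 148; low deductible gives 33 − 21 = 12. No deviation. ✓
Risky: low deductible gives 33 − 19 = 14; high deductible gives 175 − 215 = -40. No deviation. ✓
Neither type gains from mimicking the other.

Yes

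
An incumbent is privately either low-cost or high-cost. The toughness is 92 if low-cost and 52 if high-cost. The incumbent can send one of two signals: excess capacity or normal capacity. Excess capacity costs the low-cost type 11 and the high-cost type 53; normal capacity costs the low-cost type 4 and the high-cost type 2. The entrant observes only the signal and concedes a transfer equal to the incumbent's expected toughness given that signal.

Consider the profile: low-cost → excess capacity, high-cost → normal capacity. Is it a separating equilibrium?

Under separation the entrant infers type exactly: excess capacity → low-cost (pays 92), normal capacity → high-cost (pays 52).
Low-cost: excess capacity gives 92 − 11 = 81; normal capacity gives 52 − 4 = 48. No deviation. ✓
High-cost: normal capacity gives 52 − 2 = 50; excess capacity gives 92 − 53 = 39. No deviation. ✓
Both incentive constraints hold.

Yes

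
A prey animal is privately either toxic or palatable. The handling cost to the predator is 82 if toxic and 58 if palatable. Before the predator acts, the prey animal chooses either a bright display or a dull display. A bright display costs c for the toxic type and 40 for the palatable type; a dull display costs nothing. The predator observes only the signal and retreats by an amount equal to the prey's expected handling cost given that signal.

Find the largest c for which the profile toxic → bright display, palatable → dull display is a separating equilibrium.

Under separation: bright display → toxic (pays 82); dull display → palatable (pays 58).
Palatable: 58 − 0 = 58 ≥ 82 − 40 = 42. Holds regardless of c. ✓
Toxic: 82 − c ≥ 58 − 0, so c ≤ 82 − 58 = 24.

24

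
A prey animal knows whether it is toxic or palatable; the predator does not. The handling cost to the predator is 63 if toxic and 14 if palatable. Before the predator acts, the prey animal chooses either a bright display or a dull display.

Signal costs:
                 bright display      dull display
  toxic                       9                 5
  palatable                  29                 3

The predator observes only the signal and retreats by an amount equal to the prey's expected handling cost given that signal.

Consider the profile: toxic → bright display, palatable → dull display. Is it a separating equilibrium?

No

If types separate, bright display earns payment 63 and dull display earns 14.
Toxic: bright display gives 63 − 9 = 54; dull display gives 14 − 5 = 9. No deviation. ✓
Palatable: dull display gives 14 − 3 = 11; bright display gives 63 − 29 = 34. Would deviate. ✗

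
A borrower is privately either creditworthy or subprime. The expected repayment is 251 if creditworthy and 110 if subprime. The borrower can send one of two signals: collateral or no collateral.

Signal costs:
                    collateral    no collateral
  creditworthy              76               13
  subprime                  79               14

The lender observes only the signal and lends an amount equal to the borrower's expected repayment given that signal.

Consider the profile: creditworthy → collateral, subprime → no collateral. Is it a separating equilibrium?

If types separate, collateral earns payment 251 and no collateral earns 110.
Creditworthy: collateral gives 251 − 76 = 175; no collateral gives 110 − 13 = 97. No deviation. ✓
Subprime: no collateral gives 110 − 14 = 96; collateral gives 251 − 79 = 172. Would deviate. ✗

No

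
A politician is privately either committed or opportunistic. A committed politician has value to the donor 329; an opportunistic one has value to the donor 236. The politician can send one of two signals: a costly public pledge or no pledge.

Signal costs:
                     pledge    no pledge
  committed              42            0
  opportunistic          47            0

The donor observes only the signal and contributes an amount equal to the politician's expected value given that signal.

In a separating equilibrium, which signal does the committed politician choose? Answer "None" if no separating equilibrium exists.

Try committed → pledge, opportunistic → no pledge:
  If types separate, pledge earns payment 329 and no pledge earns 236.
  Committed: pledge gives 329 − 42 = 287; no pledge gives 236 − 0 = 236. No deviation. ✓
  Opportunistic: no pledge gives 236 − 0 = 236; pledge gives 329 − 47 = 282. Would deviate. ✗
Try committed → no pledge, opportunistic → pledge:
  If types separate, no pledge earns payment 329 and pledge earns 236.
  Committed: no pledge gives 329 − 0 = 329; pledge gives 236 − 42 = 194. No deviation. ✓
  Opportunistic: pledge gives 236 − 47 = 189; no pledge gives 329 − 0 = 329. Would deviate. ✗
Neither assignment is incentive-compatible.

None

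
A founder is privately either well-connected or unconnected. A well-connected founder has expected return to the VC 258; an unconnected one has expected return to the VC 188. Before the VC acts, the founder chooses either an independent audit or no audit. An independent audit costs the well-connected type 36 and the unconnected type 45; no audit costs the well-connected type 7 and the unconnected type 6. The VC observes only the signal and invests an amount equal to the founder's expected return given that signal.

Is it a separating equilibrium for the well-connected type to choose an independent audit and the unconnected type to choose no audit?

No

If types separate, audit earns payment 258 and no audit earns 188.
Well-connected: audit gives 258 − 36 = 222; no audit gives 188 − 7 = 181. No deviation. ✓
Unconnected: no audit gives 188 − 6 = 182; audit gives 258 − 45 = 213. Would deviate. ✗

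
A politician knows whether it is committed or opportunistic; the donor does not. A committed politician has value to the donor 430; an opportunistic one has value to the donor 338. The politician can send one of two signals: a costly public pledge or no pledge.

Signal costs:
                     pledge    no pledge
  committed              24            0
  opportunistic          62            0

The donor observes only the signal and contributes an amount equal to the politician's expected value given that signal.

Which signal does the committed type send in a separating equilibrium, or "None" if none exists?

Try committed → pledge, opportunistic → no pledge:
  Under separation the donor infers type exactly: pledge → committed (pays 430), no pledge → opportunistic (pays 338).
  Committed: pledge gives 430 − 24 = 406; no pledge gives 338 − 0 = 338. No deviation. ✓
  Opportunistic: no pledge gives 338 − 0 = 338; pledge gives 430 − 62 = 368. Would deviate. ✗
Try committed → no pledge, opportunistic → pledge:
  Under separation the donor infers type exactly: no pledge → committed (pays 430), pledge → opportunistic (pays 338).
  Committed: no pledge gives 430 − 0 = 430; pledge gives 338 − 24 = 314. No deviation. ✓
  Opportunistic: pledge gives 338 − 62 = 276; no pledge gives 430 − 0 = 430. Would deviate. ✗
Neither assignment is incentive-compatible.

None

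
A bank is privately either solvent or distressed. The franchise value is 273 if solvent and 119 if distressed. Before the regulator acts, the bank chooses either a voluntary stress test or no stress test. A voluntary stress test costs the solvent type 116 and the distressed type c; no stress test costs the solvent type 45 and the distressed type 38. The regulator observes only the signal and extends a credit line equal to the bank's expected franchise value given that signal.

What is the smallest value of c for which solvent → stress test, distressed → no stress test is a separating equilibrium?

192

Under separation: stress test → solvent (pays 273); no stress test → distressed (pays 119).
Solvent: 273 − 116 = 157 ≥ 119 − 45 = 74. Holds regardless of c. ✓
Distressed: 119 − 38 ≥ 273 − c, so c ≥ 273 − 81 = 192.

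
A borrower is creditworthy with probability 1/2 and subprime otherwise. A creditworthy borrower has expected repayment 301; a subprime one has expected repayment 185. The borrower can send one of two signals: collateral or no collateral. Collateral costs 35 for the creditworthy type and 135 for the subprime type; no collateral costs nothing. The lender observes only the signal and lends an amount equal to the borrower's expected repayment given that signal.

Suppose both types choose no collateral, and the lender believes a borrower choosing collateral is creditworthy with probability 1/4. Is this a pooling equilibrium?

Yes

At the pooled signal (no collateral) the lender holds the prior 1/2 and pays 1/2·301 + 1/2·185 = 243. Off-path (collateral) belief 1/4 gives 1/4·301 + 3/4·185 = 214.
Creditworthy: no collateral gives 243 − 0 = 243; collateral gives 214 − 35 = 179. Stays. ✓
Subprime: no collateral gives 243 − 0 = 243; collateral gives 214 − 135 = 79. Stays. ✓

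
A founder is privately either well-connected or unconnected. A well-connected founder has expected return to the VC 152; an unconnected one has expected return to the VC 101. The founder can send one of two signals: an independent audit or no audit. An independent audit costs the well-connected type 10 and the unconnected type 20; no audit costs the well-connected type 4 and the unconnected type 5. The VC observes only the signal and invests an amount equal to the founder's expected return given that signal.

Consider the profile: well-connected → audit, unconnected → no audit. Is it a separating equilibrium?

If types separate, audit earns payment 152 and no audit earns 101.
Well-connected: audit gives 152 − 10 = 142; no audit gives 101 − 4 = 97. No deviation. ✓
Unconnected: no audit gives 101 − 5 = 96; audit gives 152 − 20 = 132. Would deviate. ✗

No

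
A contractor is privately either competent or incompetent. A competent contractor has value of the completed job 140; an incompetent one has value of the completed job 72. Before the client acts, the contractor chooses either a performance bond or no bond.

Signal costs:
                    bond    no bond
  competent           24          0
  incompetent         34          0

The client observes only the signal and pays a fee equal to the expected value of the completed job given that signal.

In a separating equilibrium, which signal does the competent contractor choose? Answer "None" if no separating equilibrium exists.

None

Try competent → bond, incompetent → no bond:
  Under separation the client infers type exactly: bond → competent (pays 140), no bond → incompetent (pays 72).
  Competent: bond gives 140 − 24 = 116; no bond gives 72 − 0 = 72. No deviation. ✓
  Incompetent: no bond gives 72 − 0 = 72; bond gives 140 − 34 = 106. Would deviate. ✗
Try competent → no bond, incompetent → bond:
  Under separation the client infers type exactly: no bond → competent (pays 140), bond → incompetent (pays 72).
  Competent: no bond gives 140 − 0 = 140; bond gives 72 − 24 = 48. No deviation. ✓
  Incompetent: bond gives 72 − 34 = 38; no bond gives 140 − 0 = 140. Would deviate. ✗
Neither assignment is incentive-compatible.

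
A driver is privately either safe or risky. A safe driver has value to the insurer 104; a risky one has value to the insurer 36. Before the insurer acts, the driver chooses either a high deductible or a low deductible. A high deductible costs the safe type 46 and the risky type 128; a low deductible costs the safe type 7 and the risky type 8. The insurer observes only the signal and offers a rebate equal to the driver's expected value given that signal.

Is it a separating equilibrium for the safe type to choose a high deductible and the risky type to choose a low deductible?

Yes

If types separate, high deductible earns payment 104 and low deductible earns 36.
Safe: high deductible gives 104 − 46 = 58; low deductible gives 36 − 7 = 29. No deviation. ✓
Risky: low deductible gives 36 − 8 = 28; high deductible gives 104 − 128 = -24. No deviation. ✓
Both incentive constraints hold.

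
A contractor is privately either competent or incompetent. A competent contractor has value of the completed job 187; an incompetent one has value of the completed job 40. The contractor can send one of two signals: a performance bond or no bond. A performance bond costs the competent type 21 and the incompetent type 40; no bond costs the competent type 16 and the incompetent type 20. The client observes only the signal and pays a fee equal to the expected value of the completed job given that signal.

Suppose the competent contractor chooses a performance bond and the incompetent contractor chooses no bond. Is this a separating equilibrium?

If types separate, bond earns payment 187 and no bond earns 40.
Competent: bond gives 187 − 21 = 166; no bond gives 40 − 16 = 24. No deviation. ✓
Incompetent: no bond gives 40 − 20 = 20; bond gives 187 − 40 = 147. Would deviate. ✗

No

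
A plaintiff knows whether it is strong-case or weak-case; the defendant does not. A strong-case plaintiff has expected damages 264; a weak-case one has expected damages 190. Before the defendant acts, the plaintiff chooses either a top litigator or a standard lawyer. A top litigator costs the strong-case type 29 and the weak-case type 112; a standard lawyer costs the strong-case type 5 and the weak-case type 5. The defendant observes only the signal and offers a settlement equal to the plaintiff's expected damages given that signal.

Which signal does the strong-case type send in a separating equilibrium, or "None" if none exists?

top litigator

Try strong-case → top litigator, weak-case → standard lawyer:
  If types separate, top litigator earns payment 264 and standard lawyer earns 190.
  Strong-case: top litigator gives 264 − 29 = 235; standard lawyer gives 190 − 5 = 185. No deviation. ✓
  Weak-case: standard lawyer gives 190 − 5 = 185; top litigator gives 264 − 112 = 152. No deviation. ✓
Both hold — the strong-case type sends top litigator.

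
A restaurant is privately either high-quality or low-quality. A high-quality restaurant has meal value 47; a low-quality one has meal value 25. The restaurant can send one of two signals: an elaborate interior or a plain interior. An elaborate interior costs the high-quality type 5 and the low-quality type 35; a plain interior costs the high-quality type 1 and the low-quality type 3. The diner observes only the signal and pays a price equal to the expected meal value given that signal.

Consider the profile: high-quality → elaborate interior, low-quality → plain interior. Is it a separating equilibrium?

If types separate, elaborate interior earns payment 47 and plain interior earns 25.
High-quality: elaborate interior gives 47 − 5 = 42; plain interior gives 25 − 1 = 24. No deviation. ✓
Low-quality: plain interior gives 25 − 3 = 22; elaborate interior gives 47 − 35 = 12. No deviation. ✓
Neither type gains from mimicking the other.

Yes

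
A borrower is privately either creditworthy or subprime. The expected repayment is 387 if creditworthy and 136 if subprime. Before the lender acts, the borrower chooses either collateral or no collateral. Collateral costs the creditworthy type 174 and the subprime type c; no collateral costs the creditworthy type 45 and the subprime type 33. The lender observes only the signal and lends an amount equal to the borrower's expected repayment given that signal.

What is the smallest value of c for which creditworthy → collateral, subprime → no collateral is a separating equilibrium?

284

Under separation: collateral → creditworthy (pays 387); no collateral → subprime (pays 136).
Creditworthy: 387 − 174 = 213 ≥ 136 − 45 = 91. Holds regardless of c. ✓
Subprime: 136 − 33 ≥ 387 − c, so c ≥ 387 − 103 = 284.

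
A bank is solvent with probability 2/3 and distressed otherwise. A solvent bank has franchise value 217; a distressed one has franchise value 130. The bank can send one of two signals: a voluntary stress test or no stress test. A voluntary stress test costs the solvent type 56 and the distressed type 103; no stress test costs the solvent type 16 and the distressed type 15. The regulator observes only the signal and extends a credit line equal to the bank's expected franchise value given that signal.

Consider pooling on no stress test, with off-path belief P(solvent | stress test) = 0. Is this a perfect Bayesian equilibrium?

Yes

At the pooled signal (no stress test) the regulator holds the prior 2/3 and pays 2/3·217 + 1/3·130 = 188. Off-path (stress test) belief 0 gives 0·217 + 1·130 = 130.
Solvent: no stress test gives 188 − 16 = 172; stress test gives 130 − 56 = 74. Stays. ✓
Distressed: no stress test gives 188 − 15 = 173; stress test gives 130 − 103 = 27. Stays. ✓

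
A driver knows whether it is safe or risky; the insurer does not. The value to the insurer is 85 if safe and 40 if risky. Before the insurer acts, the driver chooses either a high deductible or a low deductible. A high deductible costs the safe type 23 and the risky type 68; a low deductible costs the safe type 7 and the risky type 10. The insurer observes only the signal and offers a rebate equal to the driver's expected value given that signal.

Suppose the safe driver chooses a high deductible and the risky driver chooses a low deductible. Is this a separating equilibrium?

Yes

If types separate, high deductible earns payment 85 and low deductible earns 40.
Safe: high deductible gives 85 − 23 = 62; low deductible gives 40 − 7 = 33. No deviation. ✓
Risky: low deductible gives 40 − 10 = 30; high deductible gives 85 − 68 = 17. No deviation. ✓
Neither type gains from mimicking the other.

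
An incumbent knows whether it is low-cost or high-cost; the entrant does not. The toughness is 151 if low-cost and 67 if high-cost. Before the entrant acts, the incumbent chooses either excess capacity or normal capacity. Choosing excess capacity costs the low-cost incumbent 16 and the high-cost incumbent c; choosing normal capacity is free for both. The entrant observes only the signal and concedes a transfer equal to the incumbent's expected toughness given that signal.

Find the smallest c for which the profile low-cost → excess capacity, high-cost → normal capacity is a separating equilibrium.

84

Under separation: excess capacity → low-cost (pays 151); normal capacity → high-cost (pays 67).
Low-cost: 151 − 16 = 135 ≥ 67 − 0 = 67. Holds regardless of c. ✓
High-cost: 67 − 0 ≥ 151 − c, so c ≥ 151 − 67 = 84.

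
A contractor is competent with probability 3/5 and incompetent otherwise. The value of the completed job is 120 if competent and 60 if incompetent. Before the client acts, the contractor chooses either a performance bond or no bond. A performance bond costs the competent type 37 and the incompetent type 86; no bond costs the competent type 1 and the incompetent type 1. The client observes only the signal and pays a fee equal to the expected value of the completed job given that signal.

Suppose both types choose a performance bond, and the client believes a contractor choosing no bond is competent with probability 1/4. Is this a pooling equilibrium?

At the pooled signal (bond) the client holds the prior 3/5 and pays 3/5·120 + 2/5·60 = 96. Off-path (no bond) belief 1/4 gives 1/4·120 + 3/4·60 = 75.
Competent: bond gives 96 − 37 = 59; no bond gives 75 − 1 = 74. Deviates. ✗
Incompetent: bond gives 96 − 86 = 10; no bond gives 75 − 1 = 74. Deviates. ✗

No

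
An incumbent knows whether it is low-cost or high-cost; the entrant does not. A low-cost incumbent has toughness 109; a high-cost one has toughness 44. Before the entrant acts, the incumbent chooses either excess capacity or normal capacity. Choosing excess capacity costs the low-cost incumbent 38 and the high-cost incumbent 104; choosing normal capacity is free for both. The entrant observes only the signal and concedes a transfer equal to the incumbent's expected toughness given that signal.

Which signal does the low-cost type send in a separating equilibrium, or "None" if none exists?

excess capacity

Try low-cost → excess capacity, high-cost → normal capacity:
  If types separate, excess capacity earns payment 109 and normal capacity earns 44.
  Low-cost: excess capacity gives 109 − 38 = 71; normal capacity gives 44 − 0 = 44. No deviation. ✓
  High-cost: normal capacity gives 44 − 0 = 44; excess capacity gives 109 − 104 = 5. No deviation. ✓
Both hold — the low-cost type sends excess capacity.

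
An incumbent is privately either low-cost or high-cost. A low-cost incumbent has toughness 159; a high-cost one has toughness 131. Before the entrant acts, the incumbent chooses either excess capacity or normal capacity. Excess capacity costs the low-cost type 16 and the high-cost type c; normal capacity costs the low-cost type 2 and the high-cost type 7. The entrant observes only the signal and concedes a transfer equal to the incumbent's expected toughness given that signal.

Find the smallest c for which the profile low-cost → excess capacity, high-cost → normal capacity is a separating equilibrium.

Under separation: excess capacity → low-cost (pays 159); normal capacity → high-cost (pays 131).
Low-cost: 159 − 16 = 143 ≥ 131 − 2 = 129. Holds regardless of c. ✓
High-cost: 131 − 7 ≥ 159 − c, so c ≥ 159 − 124 = 35.

35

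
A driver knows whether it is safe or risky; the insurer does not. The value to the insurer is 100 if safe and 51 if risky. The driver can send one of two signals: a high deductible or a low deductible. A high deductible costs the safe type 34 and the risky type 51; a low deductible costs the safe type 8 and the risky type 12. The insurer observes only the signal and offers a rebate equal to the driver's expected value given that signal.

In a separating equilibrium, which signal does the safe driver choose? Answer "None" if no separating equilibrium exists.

None

Try safe → high deductible, risky → low deductible:
  Under separation the insurer infers type exactly: high deductible → safe (pays 100), low deductible → risky (pays 51).
  Safe: high deductible gives 100 − 34 = 66; low deductible gives 51 − 8 = 43. No deviation. ✓
  Risky: low deductible gives 51 − 12 = 39; high deductible gives 100 − 51 = 49. Would deviate. ✗
Try safe → low deductible, risky → high deductible:
  Under separation the insurer infers type exactly: low deductible → safe (pays 100), high deductible → risky (pays 51).
  Safe: low deductible gives 100 − 8 = 92; high deductible gives 51 − 34 = 17. No deviation. ✓
  Risky: high deductible gives 51 − 51 = 0; low deductible gives 100 − 12 = 88. Would deviate. ✗
Neither assignment is incentive-compatible.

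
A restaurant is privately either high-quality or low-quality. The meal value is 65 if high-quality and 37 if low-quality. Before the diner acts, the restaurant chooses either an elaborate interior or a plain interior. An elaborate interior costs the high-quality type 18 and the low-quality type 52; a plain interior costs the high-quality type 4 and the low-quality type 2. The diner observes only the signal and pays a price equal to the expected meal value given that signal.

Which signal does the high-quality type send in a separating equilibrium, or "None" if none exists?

Try high-quality → elaborate interior, low-quality → plain interior:
  If types separate, elaborate interior earns payment 65 and plain interior earns 37.
  High-quality: elaborate interior gives 65 − 18 = 47; plain interior gives 37 − 4 = 33. No deviation. ✓
  Low-quality: plain interior gives 37 − 2 = 35; elaborate interior gives 65 − 52 = 13. No deviation. ✓
Both hold — the high-quality type sends elaborate interior.

elaborate interior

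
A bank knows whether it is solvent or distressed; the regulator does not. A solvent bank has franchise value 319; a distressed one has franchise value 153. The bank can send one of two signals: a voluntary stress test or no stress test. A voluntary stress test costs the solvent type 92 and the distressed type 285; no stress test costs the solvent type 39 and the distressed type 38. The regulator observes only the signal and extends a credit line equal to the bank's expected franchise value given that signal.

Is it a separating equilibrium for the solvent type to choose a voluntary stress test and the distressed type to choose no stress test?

If types separate, stress test earns payment 319 and no stress test earns 153.
Solvent: stress test gives 319 − 92 = 227; no stress test gives 153 − 39 = 114. No deviation. ✓
Distressed: no stress test gives 153 − 38 = 115; stress test gives 319 − 285 = 34. No deviation. ✓
Both incentive constraints hold.

Yes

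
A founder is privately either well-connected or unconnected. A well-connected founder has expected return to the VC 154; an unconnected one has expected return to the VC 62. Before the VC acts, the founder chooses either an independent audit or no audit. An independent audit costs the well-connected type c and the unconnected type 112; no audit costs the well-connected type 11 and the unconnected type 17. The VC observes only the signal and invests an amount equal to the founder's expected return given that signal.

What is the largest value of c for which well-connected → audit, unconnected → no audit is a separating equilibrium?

Under separation: audit → well-connected (pays 154); no audit → unconnected (pays 62).
Unconnected: 62 − 17 = 45 ≥ 154 − 112 = 42. Holds regardless of c. ✓
Well-connected: 154 − c ≥ 62 − 11, so c ≤ 154 − 51 = 103.

103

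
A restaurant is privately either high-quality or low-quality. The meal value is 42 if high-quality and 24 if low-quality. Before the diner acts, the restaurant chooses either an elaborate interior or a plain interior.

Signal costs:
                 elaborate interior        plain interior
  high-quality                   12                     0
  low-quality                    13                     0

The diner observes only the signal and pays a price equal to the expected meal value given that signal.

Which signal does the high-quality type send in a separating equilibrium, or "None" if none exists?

Try high-quality → elaborate interior, low-quality → plain interior:
  If types separate, elaborate interior earns payment 42 and plain interior earns 24.
  High-quality: elaborate interior gives 42 − 12 = 30; plain interior gives 24 − 0 = 24. No deviation. ✓
  Low-quality: plain interior gives 24 − 0 = 24; elaborate interior gives 42 − 13 = 29. Would deviate. ✗
Try high-quality → plain interior, low-quality → elaborate interior:
  If types separate, plain interior earns payment 42 and elaborate interior earns 24.
  High-quality: plain interior gives 42 − 0 = 42; elaborate interior gives 24 − 12 = 12. No deviation. ✓
  Low-quality: elaborate interior gives 24 − 13 = 11; plain interior gives 42 − 0 = 42. Would deviate. ✗
Neither assignment is incentive-compatible.

None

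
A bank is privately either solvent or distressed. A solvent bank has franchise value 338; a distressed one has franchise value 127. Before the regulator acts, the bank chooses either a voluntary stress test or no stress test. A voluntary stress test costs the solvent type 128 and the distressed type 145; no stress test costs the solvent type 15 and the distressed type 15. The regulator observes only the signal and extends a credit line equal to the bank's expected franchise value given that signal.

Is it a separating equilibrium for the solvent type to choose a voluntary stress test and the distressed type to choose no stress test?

Under separation the regulator infers type exactly: stress test → solvent (pays 338), no stress test → distressed (pays 127).
Solvent: stress test gives 338 − 128 = 210; no stress test gives 127 − 15 = 112. No deviation. ✓
Distressed: no stress test gives 127 − 15 = 112; stress test gives 338 − 145 = 193. Would deviate. ✗

No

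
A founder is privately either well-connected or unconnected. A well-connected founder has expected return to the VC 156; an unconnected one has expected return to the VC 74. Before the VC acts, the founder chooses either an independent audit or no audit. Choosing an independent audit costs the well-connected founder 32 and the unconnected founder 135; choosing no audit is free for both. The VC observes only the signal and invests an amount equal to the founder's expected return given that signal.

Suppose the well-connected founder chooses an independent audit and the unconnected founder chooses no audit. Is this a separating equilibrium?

Under separation the VC infers type exactly: audit → well-connected (pays 156), no audit → unconnected (pays 74).
Well-connected: audit gives 156 − 32 = 124; no audit gives 74 − 0 = 74. No deviation. ✓
Unconnected: no audit gives 74 − 0 = 74; audit gives 156 − 135 = 21. No deviation. ✓
Neither type gains from mimicking the other.

Yes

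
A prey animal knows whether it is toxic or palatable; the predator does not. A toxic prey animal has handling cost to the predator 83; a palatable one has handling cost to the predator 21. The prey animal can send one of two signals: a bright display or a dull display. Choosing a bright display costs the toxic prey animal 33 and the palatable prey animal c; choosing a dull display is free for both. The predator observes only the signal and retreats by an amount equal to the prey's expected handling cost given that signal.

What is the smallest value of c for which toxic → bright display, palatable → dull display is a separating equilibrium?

Under separation: bright display → toxic (pays 83); dull display → palatable (pays 21).
Toxic: 83 − 33 = 50 ≥ 21 − 0 = 21. Holds regardless of c. ✓
Palatable: 21 − 0 ≥ 83 − c, so c ≥ 83 − 21 = 62.

62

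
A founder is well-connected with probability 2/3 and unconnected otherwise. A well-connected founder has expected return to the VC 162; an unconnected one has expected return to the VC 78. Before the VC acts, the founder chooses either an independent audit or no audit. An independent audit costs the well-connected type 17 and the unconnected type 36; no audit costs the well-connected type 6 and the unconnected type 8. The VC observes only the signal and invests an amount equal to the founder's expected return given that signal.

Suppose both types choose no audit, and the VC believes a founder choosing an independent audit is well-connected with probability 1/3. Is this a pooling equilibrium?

At the pooled signal (no audit) the VC holds the prior 2/3 and pays 2/3·162 + 1/3·78 = 134. Off-path (audit) belief 1/3 gives 1/3·162 + 2/3·78 = 106.
Well-connected: no audit gives 134 − 6 = 128; audit gives 106 − 17 = 89. Stays. ✓
Unconnected: no audit gives 134 − 8 = 126; audit gives 106 − 36 = 70. Stays. ✓

Yes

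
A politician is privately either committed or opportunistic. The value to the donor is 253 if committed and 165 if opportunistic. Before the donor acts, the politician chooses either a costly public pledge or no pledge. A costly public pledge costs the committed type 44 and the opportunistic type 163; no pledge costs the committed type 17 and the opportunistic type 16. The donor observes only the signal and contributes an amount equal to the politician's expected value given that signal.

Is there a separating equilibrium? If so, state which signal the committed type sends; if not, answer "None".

Try committed → pledge, opportunistic → no pledge:
  Under separation the donor infers type exactly: pledge → committed (pays 253), no pledge → opportunistic (pays 165).
  Committed: pledge gives 253 − 44 = 209; no pledge gives 165 − 17 = 148. No deviation. ✓
  Opportunistic: no pledge gives 165 − 16 = 149; pledge gives 253 − 163 = 90. No deviation. ✓
Both hold — the committed type sends pledge.

pledge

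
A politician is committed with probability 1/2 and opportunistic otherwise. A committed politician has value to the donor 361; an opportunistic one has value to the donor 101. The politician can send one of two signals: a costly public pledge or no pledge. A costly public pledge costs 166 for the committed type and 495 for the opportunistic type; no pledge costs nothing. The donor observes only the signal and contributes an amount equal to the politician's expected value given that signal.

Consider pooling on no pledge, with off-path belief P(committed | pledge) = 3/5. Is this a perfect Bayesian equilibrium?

At the pooled signal (no pledge) the donor holds the prior 1/2 and pays 1/2·361 + 1/2·101 = 231. Off-path (pledge) belief 3/5 gives 3/5·361 + 2/5·101 = 257.
Committed: no pledge gives 231 − 0 = 231; pledge gives 257 − 166 = 91. Stays. ✓
Opportunistic: no pledge gives 231 − 0 = 231; pledge gives 257 − 495 = -238. Stays. ✓

Yes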